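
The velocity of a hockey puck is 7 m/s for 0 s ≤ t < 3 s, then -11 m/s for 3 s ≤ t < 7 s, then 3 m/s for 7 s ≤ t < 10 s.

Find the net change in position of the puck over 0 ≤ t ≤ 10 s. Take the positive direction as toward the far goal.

-14 m

Net displacement equals the area under the velocity-time graph (areas below the axis count negative).
0–3 s: 7 × 3 = 21 m
3–7 s: -11 × 4 = -44 m
7–10 s: 3 × 3 = 9 m
Net displacement = -14 m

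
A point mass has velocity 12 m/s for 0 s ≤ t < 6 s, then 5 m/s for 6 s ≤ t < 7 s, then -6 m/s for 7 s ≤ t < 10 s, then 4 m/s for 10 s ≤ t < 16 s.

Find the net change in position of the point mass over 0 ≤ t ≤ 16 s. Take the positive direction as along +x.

Net displacement equals the area under the velocity-time graph (areas below the axis count negative).
0–6 s: 12 × 6 = 72 m
6–7 s: 5 × 1 = 5 m
7–10 s: -6 × 3 = -18 m
10–16 s: 4 × 6 = 24 m
Net displacement = 83 m

83 m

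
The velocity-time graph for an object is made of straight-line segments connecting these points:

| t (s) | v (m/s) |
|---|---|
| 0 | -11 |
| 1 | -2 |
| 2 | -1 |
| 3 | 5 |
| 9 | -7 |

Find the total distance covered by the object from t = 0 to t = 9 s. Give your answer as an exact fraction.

86/3 m

Total distance travelled is ∫|v| dt — sum the magnitudes of each area piece.
0–1 s: |½(-11 + -2)(1)| = 6.5 m
1–2 s: |½(-2 + -1)(1)| = 1.5 m
2–3 s: v = 0 at t = 13/6 s; triangle areas 1/12 + 25/12 = 13/6 m
3–9 s: v = 0 at t = 5.5 s; triangle areas 6.25 + 12.25 = 18.5 m
Total distance = 86/3 m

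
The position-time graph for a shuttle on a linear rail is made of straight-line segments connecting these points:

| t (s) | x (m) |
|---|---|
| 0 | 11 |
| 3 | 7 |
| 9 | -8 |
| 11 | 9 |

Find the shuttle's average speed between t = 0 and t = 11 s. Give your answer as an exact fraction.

36/11 m/s

Average speed = (total path length)/(elapsed time); on a piecewise-linear x-t graph the path length is Σ|Δx|.
0–3 s: |Δx| = |7 − 11| = 4 m
3–9 s: |Δx| = |-8 − 7| = 15 m
9–11 s: |Δx| = |9 − -8| = 17 m
Total path = 36 m; average speed = 36/11 = 36/11 m/s.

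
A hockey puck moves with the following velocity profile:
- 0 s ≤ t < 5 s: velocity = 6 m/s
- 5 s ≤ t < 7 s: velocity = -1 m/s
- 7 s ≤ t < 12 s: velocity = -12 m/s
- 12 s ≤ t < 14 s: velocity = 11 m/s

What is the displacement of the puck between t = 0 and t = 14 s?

Net displacement equals the area under the velocity-time graph (areas below the axis count negative).
0–5 s: 6 × 5 = 30 m
5–7 s: -1 × 2 = -2 m
7–12 s: -12 × 5 = -60 m
12–14 s: 11 × 2 = 22 m
Net displacement = -10 m

-10 m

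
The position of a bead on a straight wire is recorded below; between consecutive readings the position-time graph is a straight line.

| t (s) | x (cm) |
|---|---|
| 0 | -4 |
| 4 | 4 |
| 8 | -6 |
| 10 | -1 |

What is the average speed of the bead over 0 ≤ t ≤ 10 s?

Average speed = (total path length)/(elapsed time); on a piecewise-linear x-t graph the path length is Σ|Δx|.
0–4 s: |Δx| = |4 − -4| = 8 cm
4–8 s: |Δx| = |-6 − 4| = 10 cm
8–10 s: |Δx| = |-1 − -6| = 5 cm
Total path = 23 cm; average speed = 23/10 = 2.3 cm/s.

2.3 cm/s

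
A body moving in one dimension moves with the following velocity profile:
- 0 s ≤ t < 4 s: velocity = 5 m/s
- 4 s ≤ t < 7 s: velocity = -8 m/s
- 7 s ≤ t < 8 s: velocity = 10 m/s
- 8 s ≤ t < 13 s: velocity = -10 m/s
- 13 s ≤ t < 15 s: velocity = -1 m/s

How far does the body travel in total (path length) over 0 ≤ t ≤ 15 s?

Distance (not displacement) is the total path length: add the absolute areas under v-t.
0–4 s: |5| × 4 = 20 m
4–7 s: |-8| × 3 = 24 m
7–8 s: |10| × 1 = 10 m
8–13 s: |-10| × 5 = 50 m
13–15 s: |-1| × 2 = 2 m
Total distance = 106 m

106 m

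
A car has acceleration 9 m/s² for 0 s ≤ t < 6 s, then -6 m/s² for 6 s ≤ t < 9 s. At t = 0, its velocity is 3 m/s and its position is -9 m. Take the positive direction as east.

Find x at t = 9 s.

On each constant-a segment, Δv = aΔt and Δx = v₀Δt + ½aΔt²; chain segment to segment.
0–6 s: v starts 3 m/s; Δx = 3·6 + ½·9·6² = 180 m; v ends 57 m/s.
6–9 s: v starts 57 m/s; Δx = 57·3 + ½·-6·3² = 144 m; v ends 39 m/s.
x(9) = -9 + Σ Δx = 315 m.

315 m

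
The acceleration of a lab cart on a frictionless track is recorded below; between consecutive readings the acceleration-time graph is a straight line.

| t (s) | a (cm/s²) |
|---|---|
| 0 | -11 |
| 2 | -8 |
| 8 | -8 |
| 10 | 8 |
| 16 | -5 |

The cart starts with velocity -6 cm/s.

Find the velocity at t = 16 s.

Δv equals the area under the a-t graph; then v = v₀ + Δv.
0–2 s: ½(-11 + -8)(2) = -19 cm/s
2–8 s: -8 × 6 = -48 cm/s
8–10 s: ½(-8 + 8)(2) = 0 cm/s
10–16 s: ½(8 + -5)(6) = 9 cm/s
Δv = -58 cm/s, so v(16) = -6 + (-58) = -64 cm/s.

-64 cm/s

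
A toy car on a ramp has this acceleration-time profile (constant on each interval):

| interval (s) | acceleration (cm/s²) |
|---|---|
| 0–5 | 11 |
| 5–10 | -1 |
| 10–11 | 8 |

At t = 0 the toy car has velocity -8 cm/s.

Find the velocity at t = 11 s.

Δv equals the area under the a-t graph; then v = v₀ + Δv.
0–5 s: 11 × 5 = 55 cm/s
5–10 s: -1 × 5 = -5 cm/s
10–11 s: 8 × 1 = 8 cm/s
Δv = 58 cm/s, so v(11) = -8 + (58) = 50 cm/s.

50 cm/s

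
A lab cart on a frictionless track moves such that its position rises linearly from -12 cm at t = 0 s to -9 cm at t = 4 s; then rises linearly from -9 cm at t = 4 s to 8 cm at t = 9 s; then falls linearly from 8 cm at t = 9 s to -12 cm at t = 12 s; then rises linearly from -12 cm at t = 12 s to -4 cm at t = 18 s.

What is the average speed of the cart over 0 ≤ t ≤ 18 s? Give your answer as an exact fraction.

Average speed = (total path length)/(elapsed time); on a piecewise-linear x-t graph the path length is Σ|Δx|.
0–4 s: |Δx| = |-9 − -12| = 3 cm
4–9 s: |Δx| = |8 − -9| = 17 cm
9–12 s: |Δx| = |-12 − 8| = 20 cm
12–18 s: |Δx| = |-4 − -12| = 8 cm
Total path = 48 cm; average speed = 48/18 = 8/3 cm/s.

8/3 cm/s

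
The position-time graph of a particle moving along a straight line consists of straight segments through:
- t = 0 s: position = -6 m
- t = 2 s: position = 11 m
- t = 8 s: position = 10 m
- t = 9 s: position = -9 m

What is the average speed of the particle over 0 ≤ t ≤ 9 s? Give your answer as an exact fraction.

37/9 m/s

Average speed = (total path length)/(elapsed time); on a piecewise-linear x-t graph the path length is Σ|Δx|.
0–2 s: |Δx| = |11 − -6| = 17 m
2–8 s: |Δx| = |10 − 11| = 1 m
8–9 s: |Δx| = |-9 − 10| = 19 m
Total path = 37 m; average speed = 37/9 = 37/9 m/s.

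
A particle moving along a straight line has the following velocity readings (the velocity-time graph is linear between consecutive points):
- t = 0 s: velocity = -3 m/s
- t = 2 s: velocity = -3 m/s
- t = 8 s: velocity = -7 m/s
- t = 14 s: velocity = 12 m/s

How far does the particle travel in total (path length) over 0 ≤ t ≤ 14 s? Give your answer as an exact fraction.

Total distance travelled is ∫|v| dt — sum the magnitudes of each area piece.
0–2 s: |-3| × 2 = 6 m
2–8 s: |½(-3 + -7)(6)| = 30 m
8–14 s: v = 0 at t = 194/19 s; triangle areas 147/19 + 432/19 = 579/19 m
Total distance = 1263/19 m

1263/19 m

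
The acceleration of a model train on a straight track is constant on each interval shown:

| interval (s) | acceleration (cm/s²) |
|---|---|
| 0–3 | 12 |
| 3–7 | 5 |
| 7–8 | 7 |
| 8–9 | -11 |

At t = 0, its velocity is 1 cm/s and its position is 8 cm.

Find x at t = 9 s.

On each constant-a segment, Δv = aΔt and Δx = v₀Δt + ½aΔt²; chain segment to segment.
0–3 s: v starts 1 cm/s; Δx = 1·3 + ½·12·3² = 57 cm; v ends 37 cm/s.
3–7 s: v starts 37 cm/s; Δx = 37·4 + ½·5·4² = 188 cm; v ends 57 cm/s.
7–8 s: v starts 57 cm/s; Δx = 57·1 + ½·7·1² = 60.5 cm; v ends 64 cm/s.
8–9 s: v starts 64 cm/s; Δx = 64·1 + ½·-11·1² = 58.5 cm; v ends 53 cm/s.
x(9) = 8 + Σ Δx = 372 cm.

372 cm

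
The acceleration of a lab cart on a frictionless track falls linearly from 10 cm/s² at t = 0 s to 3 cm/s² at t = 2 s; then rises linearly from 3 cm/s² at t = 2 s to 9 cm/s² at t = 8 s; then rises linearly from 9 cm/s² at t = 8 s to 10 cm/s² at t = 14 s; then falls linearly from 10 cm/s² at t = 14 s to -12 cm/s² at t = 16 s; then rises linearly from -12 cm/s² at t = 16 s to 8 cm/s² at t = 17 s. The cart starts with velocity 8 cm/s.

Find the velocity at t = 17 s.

Δv equals the area under the a-t graph; then v = v₀ + Δv.
0–2 s: ½(10 + 3)(2) = 13 cm/s
2–8 s: ½(3 + 9)(6) = 36 cm/s
8–14 s: ½(9 + 10)(6) = 57 cm/s
14–16 s: ½(10 + -12)(2) = -2 cm/s
16–17 s: ½(-12 + 8)(1) = -2 cm/s
Δv = 102 cm/s, so v(17) = 8 + (102) = 110 cm/s.

110 cm/s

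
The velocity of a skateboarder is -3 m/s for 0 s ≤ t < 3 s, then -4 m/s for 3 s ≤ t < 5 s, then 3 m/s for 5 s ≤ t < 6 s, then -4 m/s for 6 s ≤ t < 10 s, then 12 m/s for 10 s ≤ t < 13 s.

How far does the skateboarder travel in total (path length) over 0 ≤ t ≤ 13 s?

72 m

Total distance travelled is ∫|v| dt — sum the magnitudes of each area piece.
0–3 s: |-3| × 3 = 9 m
3–5 s: |-4| × 2 = 8 m
5–6 s: |3| × 1 = 3 m
6–10 s: |-4| × 4 = 16 m
10–13 s: |12| × 3 = 36 m
Total distance = 72 m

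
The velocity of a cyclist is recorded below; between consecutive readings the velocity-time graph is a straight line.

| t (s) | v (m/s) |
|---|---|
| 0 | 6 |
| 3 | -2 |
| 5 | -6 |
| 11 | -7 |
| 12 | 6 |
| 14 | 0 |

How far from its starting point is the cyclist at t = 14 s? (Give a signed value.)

-35.5 m

Displacement is the signed area under the v-t curve.
0–3 s: ½(6 + -2)(3) = 6 m
3–5 s: ½(-2 + -6)(2) = -8 m
5–11 s: ½(-6 + -7)(6) = -39 m
11–12 s: ½(-7 + 6)(1) = -0.5 m
12–14 s: ½(6 + 0)(2) = 6 m
Net displacement = -35.5 m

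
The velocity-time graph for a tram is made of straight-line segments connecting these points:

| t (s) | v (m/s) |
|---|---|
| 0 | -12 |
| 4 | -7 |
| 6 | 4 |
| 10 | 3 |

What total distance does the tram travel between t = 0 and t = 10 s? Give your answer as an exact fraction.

Total distance travelled is ∫|v| dt — sum the magnitudes of each area piece.
0–4 s: |½(-12 + -7)(4)| = 38 m
4–6 s: v = 0 at t = 58/11 s; triangle areas 49/11 + 16/11 = 65/11 m
6–10 s: |½(4 + 3)(4)| = 14 m
Total distance = 637/11 m

637/11 m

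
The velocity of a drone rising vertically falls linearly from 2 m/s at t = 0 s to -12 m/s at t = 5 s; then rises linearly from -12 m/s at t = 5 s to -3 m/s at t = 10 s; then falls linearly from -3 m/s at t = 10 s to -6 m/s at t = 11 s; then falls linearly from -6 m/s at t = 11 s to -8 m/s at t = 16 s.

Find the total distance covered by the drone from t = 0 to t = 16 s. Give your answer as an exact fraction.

724/7 m

Distance (not displacement) is the total path length: add the absolute areas under v-t.
0–5 s: v = 0 at t = 5/7 s; triangle areas 5/7 + 180/7 = 185/7 m
5–10 s: |½(-12 + -3)(5)| = 37.5 m
10–11 s: |½(-3 + -6)(1)| = 4.5 m
11–16 s: |½(-6 + -8)(5)| = 35 m
Total distance = 724/7 m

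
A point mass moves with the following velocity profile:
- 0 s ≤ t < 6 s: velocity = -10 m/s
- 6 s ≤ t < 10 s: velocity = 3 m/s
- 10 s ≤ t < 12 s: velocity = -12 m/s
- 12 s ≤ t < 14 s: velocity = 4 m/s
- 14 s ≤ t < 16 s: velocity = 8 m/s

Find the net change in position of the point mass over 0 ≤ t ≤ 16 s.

-48 m

Displacement is the signed area under the v-t curve.
0–6 s: -10 × 6 = -60 m
6–10 s: 3 × 4 = 12 m
10–12 s: -12 × 2 = -24 m
12–14 s: 4 × 2 = 8 m
14–16 s: 8 × 2 = 16 m
Net displacement = -48 m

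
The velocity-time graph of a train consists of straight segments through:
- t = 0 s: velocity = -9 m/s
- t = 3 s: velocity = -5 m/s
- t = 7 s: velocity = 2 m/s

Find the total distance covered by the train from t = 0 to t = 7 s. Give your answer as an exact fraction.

Total distance travelled is ∫|v| dt — sum the magnitudes of each area piece.
0–3 s: |½(-9 + -5)(3)| = 21 m
3–7 s: v = 0 at t = 41/7 s; triangle areas 50/7 + 8/7 = 58/7 m
Total distance = 205/7 m

205/7 m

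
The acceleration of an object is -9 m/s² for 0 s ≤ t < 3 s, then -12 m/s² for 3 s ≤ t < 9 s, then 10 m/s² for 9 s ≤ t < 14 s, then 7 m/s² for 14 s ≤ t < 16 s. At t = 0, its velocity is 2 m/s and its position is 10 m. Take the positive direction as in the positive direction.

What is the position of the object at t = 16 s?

On each constant-a segment, Δv = aΔt and Δx = v₀Δt + ½aΔt²; chain segment to segment.
0–3 s: v starts 2 m/s; Δx = 2·3 + ½·-9·3² = -34.5 m; v ends -25 m/s.
3–9 s: v starts -25 m/s; Δx = -25·6 + ½·-12·6² = -366 m; v ends -97 m/s.
9–14 s: v starts -97 m/s; Δx = -97·5 + ½·10·5² = -360 m; v ends -47 m/s.
14–16 s: v starts -47 m/s; Δx = -47·2 + ½·7·2² = -80 m; v ends -33 m/s.
x(16) = 10 + Σ Δx = -830.5 m.

-830.5 m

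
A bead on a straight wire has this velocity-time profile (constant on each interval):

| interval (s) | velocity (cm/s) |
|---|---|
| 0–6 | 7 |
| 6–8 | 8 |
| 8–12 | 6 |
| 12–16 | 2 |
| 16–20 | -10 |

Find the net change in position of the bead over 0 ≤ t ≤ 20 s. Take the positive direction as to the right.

50 cm

Displacement is the signed area under the v-t curve.
0–6 s: 7 × 6 = 42 cm
6–8 s: 8 × 2 = 16 cm
8–12 s: 6 × 4 = 24 cm
12–16 s: 2 × 4 = 8 cm
16–20 s: -10 × 4 = -40 cm
Net displacement = 50 cm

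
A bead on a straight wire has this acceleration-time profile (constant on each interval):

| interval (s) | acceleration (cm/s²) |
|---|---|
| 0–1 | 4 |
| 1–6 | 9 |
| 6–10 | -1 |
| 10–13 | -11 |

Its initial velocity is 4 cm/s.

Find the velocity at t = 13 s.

16 cm/s

Δv equals the area under the a-t graph; then v = v₀ + Δv.
0–1 s: 4 × 1 = 4 cm/s
1–6 s: 9 × 5 = 45 cm/s
6–10 s: -1 × 4 = -4 cm/s
10–13 s: -11 × 3 = -33 cm/s
Δv = 12 cm/s, so v(13) = 4 + (12) = 16 cm/s.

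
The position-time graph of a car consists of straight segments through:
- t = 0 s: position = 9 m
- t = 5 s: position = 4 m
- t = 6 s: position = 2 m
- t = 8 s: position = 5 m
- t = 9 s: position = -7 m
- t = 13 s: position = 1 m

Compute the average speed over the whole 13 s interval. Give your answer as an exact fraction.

Average speed = (total path length)/(elapsed time); on a piecewise-linear x-t graph the path length is Σ|Δx|.
0–5 s: |Δx| = |4 − 9| = 5 m
5–6 s: |Δx| = |2 − 4| = 2 m
6–8 s: |Δx| = |5 − 2| = 3 m
8–9 s: |Δx| = |-7 − 5| = 12 m
9–13 s: |Δx| = |1 − -7| = 8 m
Total path = 30 m; average speed = 30/13 = 30/13 m/s.

30/13 m/s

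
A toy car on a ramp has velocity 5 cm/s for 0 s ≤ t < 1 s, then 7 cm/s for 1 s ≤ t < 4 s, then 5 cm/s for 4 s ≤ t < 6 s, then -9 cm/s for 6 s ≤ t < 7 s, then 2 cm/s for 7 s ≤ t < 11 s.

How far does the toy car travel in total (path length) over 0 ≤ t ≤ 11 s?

53 cm

Distance (not displacement) is the total path length: add the absolute areas under v-t.
0–1 s: |5| × 1 = 5 cm
1–4 s: |7| × 3 = 21 cm
4–6 s: |5| × 2 = 10 cm
6–7 s: |-9| × 1 = 9 cm
7–11 s: |2| × 4 = 8 cm
Total distance = 53 cm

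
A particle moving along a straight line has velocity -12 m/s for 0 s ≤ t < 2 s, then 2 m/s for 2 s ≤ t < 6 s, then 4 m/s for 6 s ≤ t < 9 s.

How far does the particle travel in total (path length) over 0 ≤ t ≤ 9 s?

44 m

Total distance travelled is ∫|v| dt — sum the magnitudes of each area piece.
0–2 s: |-12| × 2 = 24 m
2–6 s: |2| × 4 = 8 m
6–9 s: |4| × 3 = 12 m
Total distance = 44 m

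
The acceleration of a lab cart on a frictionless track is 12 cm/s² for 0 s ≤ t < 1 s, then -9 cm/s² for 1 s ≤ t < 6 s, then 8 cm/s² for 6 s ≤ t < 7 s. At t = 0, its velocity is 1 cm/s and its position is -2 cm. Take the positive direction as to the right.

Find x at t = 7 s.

On each constant-a segment, Δv = aΔt and Δx = v₀Δt + ½aΔt²; chain segment to segment.
0–1 s: v starts 1 cm/s; Δx = 1·1 + ½·12·1² = 7 cm; v ends 13 cm/s.
1–6 s: v starts 13 cm/s; Δx = 13·5 + ½·-9·5² = -47.5 cm; v ends -32 cm/s.
6–7 s: v starts -32 cm/s; Δx = -32·1 + ½·8·1² = -28 cm; v ends -24 cm/s.
x(7) = -2 + Σ Δx = -70.5 cm.

-70.5 cm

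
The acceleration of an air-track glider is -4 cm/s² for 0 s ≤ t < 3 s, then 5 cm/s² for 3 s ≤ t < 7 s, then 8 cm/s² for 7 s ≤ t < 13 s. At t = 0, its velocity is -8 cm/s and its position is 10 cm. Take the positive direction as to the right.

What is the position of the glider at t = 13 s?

On each constant-a segment, Δv = aΔt and Δx = v₀Δt + ½aΔt²; chain segment to segment.
0–3 s: v starts -8 cm/s; Δx = -8·3 + ½·-4·3² = -42 cm; v ends -20 cm/s.
3–7 s: v starts -20 cm/s; Δx = -20·4 + ½·5·4² = -40 cm; v ends 0 cm/s.
7–13 s: v starts 0 cm/s; Δx = 0·6 + ½·8·6² = 144 cm; v ends 48 cm/s.
x(13) = 10 + Σ Δx = 72 cm.

72 cm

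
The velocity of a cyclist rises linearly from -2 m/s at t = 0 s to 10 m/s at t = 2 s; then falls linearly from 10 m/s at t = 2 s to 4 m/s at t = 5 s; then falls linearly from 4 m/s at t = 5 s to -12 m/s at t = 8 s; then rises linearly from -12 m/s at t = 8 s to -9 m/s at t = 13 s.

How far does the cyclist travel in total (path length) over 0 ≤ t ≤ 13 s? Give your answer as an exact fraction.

583/6 m

Distance (not displacement) is the total path length: add the absolute areas under v-t.
0–2 s: v = 0 at t = 1/3 s; triangle areas 1/3 + 25/3 = 26/3 m
2–5 s: |½(10 + 4)(3)| = 21 m
5–8 s: v = 0 at t = 5.75 s; triangle areas 1.5 + 13.5 = 15 m
8–13 s: |½(-12 + -9)(5)| = 52.5 m
Total distance = 583/6 m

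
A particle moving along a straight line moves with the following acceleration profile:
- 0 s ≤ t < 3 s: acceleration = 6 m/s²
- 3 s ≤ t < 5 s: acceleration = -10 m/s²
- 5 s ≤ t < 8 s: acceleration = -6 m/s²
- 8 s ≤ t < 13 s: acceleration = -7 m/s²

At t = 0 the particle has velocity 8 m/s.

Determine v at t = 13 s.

-47 m/s

Δv equals the area under the a-t graph; then v = v₀ + Δv.
0–3 s: 6 × 3 = 18 m/s
3–5 s: -10 × 2 = -20 m/s
5–8 s: -6 × 3 = -18 m/s
8–13 s: -7 × 5 = -35 m/s
Δv = -55 m/s, so v(13) = 8 + (-55) = -47 m/s.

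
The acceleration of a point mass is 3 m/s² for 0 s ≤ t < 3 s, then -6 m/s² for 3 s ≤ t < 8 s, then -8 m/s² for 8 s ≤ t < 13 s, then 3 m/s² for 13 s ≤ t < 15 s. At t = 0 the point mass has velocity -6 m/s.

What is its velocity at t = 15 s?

-61 m/s

Δv equals the area under the a-t graph; then v = v₀ + Δv.
0–3 s: 3 × 3 = 9 m/s
3–8 s: -6 × 5 = -30 m/s
8–13 s: -8 × 5 = -40 m/s
13–15 s: 3 × 2 = 6 m/s
Δv = -55 m/s, so v(15) = -6 + (-55) = -61 m/s.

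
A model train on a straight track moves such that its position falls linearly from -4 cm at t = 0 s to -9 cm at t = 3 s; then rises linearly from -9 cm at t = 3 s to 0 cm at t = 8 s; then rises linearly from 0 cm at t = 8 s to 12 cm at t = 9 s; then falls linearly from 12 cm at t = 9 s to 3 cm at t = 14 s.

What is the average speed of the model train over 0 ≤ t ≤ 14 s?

2.5 cm/s

Average speed = (total path length)/(elapsed time); on a piecewise-linear x-t graph the path length is Σ|Δx|.
0–3 s: |Δx| = |-9 − -4| = 5 cm
3–8 s: |Δx| = |0 − -9| = 9 cm
8–9 s: |Δx| = |12 − 0| = 12 cm
9–14 s: |Δx| = |3 − 12| = 9 cm
Total path = 35 cm; average speed = 35/14 = 2.5 cm/s.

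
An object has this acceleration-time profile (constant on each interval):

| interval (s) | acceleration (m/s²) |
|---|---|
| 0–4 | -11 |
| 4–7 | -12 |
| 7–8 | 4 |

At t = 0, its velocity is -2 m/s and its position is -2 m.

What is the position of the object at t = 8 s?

-370 m

On each constant-a segment, Δv = aΔt and Δx = v₀Δt + ½aΔt²; chain segment to segment.
0–4 s: v starts -2 m/s; Δx = -2·4 + ½·-11·4² = -96 m; v ends -46 m/s.
4–7 s: v starts -46 m/s; Δx = -46·3 + ½·-12·3² = -192 m; v ends -82 m/s.
7–8 s: v starts -82 m/s; Δx = -82·1 + ½·4·1² = -80 m; v ends -78 m/s.
x(8) = -2 + Σ Δx = -370 m.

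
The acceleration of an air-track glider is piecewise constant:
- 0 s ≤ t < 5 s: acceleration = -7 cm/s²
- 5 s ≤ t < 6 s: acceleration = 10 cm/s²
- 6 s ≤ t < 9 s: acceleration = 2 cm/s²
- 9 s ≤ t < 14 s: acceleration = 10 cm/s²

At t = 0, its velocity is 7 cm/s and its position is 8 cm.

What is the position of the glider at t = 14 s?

-47.5 cm

On each constant-a segment, Δv = aΔt and Δx = v₀Δt + ½aΔt²; chain segment to segment.
0–5 s: v starts 7 cm/s; Δx = 7·5 + ½·-7·5² = -52.5 cm; v ends -28 cm/s.
5–6 s: v starts -28 cm/s; Δx = -28·1 + ½·10·1² = -23 cm; v ends -18 cm/s.
6–9 s: v starts -18 cm/s; Δx = -18·3 + ½·2·3² = -45 cm; v ends -12 cm/s.
9–14 s: v starts -12 cm/s; Δx = -12·5 + ½·10·5² = 65 cm; v ends 38 cm/s.
x(14) = 8 + Σ Δx = -47.5 cm.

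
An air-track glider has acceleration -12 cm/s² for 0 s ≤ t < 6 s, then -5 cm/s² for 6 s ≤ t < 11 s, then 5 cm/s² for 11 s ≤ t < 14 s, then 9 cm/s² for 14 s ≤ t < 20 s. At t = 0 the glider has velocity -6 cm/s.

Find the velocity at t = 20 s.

-34 cm/s

Δv equals the area under the a-t graph; then v = v₀ + Δv.
0–6 s: -12 × 6 = -72 cm/s
6–11 s: -5 × 5 = -25 cm/s
11–14 s: 5 × 3 = 15 cm/s
14–20 s: 9 × 6 = 54 cm/s
Δv = -28 cm/s, so v(20) = -6 + (-28) = -34 cm/s.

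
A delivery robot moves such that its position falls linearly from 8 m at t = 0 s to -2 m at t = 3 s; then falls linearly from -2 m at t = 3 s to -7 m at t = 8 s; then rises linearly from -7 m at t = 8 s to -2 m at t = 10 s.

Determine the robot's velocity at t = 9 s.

2.5 m/s

Velocity is the slope of the x-t graph on 8–10 s: (-2 − -7)/(10 − 8) = 2.5 m/s.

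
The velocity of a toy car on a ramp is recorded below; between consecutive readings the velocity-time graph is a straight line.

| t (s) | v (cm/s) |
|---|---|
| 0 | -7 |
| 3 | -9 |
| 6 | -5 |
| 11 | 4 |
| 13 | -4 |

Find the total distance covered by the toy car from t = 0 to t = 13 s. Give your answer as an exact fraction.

1087/18 cm

Distance (not displacement) is the total path length: add the absolute areas under v-t.
0–3 s: |½(-7 + -9)(3)| = 24 cm
3–6 s: |½(-9 + -5)(3)| = 21 cm
6–11 s: v = 0 at t = 79/9 s; triangle areas 125/18 + 40/9 = 205/18 cm
11–13 s: v = 0 at t = 12 s; triangle areas 2 + 2 = 4 cm
Total distance = 1087/18 cm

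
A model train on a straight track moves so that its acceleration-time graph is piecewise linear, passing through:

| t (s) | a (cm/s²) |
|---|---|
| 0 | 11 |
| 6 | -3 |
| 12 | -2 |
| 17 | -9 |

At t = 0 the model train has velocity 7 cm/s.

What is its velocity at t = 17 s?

-11.5 cm/s

Δv equals the area under the a-t graph; then v = v₀ + Δv.
0–6 s: ½(11 + -3)(6) = 24 cm/s
6–12 s: ½(-3 + -2)(6) = -15 cm/s
12–17 s: ½(-2 + -9)(5) = -27.5 cm/s
Δv = -18.5 cm/s, so v(17) = 7 + (-18.5) = -11.5 cm/s.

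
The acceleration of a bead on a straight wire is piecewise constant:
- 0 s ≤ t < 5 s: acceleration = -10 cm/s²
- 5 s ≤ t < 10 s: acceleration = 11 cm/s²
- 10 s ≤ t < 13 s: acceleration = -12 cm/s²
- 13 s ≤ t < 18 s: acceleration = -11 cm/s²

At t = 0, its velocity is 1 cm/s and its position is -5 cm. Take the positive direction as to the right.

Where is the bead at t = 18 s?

On each constant-a segment, Δv = aΔt and Δx = v₀Δt + ½aΔt²; chain segment to segment.
0–5 s: v starts 1 cm/s; Δx = 1·5 + ½·-10·5² = -120 cm; v ends -49 cm/s.
5–10 s: v starts -49 cm/s; Δx = -49·5 + ½·11·5² = -107.5 cm; v ends 6 cm/s.
10–13 s: v starts 6 cm/s; Δx = 6·3 + ½·-12·3² = -36 cm; v ends -30 cm/s.
13–18 s: v starts -30 cm/s; Δx = -30·5 + ½·-11·5² = -287.5 cm; v ends -85 cm/s.
x(18) = -5 + Σ Δx = -556 cm.

-556 cm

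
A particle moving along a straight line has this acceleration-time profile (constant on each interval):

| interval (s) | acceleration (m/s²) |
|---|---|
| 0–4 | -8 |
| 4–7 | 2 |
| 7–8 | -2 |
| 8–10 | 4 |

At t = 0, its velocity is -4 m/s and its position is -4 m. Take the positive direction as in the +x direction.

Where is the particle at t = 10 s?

-270 m

On each constant-a segment, Δv = aΔt and Δx = v₀Δt + ½aΔt²; chain segment to segment.
0–4 s: v starts -4 m/s; Δx = -4·4 + ½·-8·4² = -80 m; v ends -36 m/s.
4–7 s: v starts -36 m/s; Δx = -36·3 + ½·2·3² = -99 m; v ends -30 m/s.
7–8 s: v starts -30 m/s; Δx = -30·1 + ½·-2·1² = -31 m; v ends -32 m/s.
8–10 s: v starts -32 m/s; Δx = -32·2 + ½·4·2² = -56 m; v ends -24 m/s.
x(10) = -4 + Σ Δx = -270 m.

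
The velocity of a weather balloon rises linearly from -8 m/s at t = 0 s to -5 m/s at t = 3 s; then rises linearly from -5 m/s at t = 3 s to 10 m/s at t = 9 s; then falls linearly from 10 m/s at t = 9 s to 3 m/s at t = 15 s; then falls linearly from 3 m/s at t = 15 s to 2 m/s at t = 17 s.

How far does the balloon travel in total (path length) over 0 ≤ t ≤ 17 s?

Distance (not displacement) is the total path length: add the absolute areas under v-t.
0–3 s: |½(-8 + -5)(3)| = 19.5 m
3–9 s: v = 0 at t = 5 s; triangle areas 5 + 20 = 25 m
9–15 s: |½(10 + 3)(6)| = 39 m
15–17 s: |½(3 + 2)(2)| = 5 m
Total distance = 88.5 m

88.5 m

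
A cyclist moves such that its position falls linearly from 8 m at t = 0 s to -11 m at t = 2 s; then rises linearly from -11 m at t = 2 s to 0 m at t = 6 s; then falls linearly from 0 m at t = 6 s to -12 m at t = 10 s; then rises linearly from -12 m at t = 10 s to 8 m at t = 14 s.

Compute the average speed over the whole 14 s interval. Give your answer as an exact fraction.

31/7 m/s

Average speed = (total path length)/(elapsed time); on a piecewise-linear x-t graph the path length is Σ|Δx|.
0–2 s: |Δx| = |-11 − 8| = 19 m
2–6 s: |Δx| = |0 − -11| = 11 m
6–10 s: |Δx| = |-12 − 0| = 12 m
10–14 s: |Δx| = |8 − -12| = 20 m
Total path = 62 m; average speed = 62/14 = 31/7 m/s.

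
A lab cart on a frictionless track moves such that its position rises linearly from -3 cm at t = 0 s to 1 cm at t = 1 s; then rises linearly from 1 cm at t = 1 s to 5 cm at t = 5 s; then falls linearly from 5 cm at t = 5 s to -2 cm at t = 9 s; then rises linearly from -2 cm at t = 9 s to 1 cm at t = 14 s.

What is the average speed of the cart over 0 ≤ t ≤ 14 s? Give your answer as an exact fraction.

9/7 cm/s

Average speed = (total path length)/(elapsed time); on a piecewise-linear x-t graph the path length is Σ|Δx|.
0–1 s: |Δx| = |1 − -3| = 4 cm
1–5 s: |Δx| = |5 − 1| = 4 cm
5–9 s: |Δx| = |-2 − 5| = 7 cm
9–14 s: |Δx| = |1 − -2| = 3 cm
Total path = 18 cm; average speed = 18/14 = 9/7 cm/s.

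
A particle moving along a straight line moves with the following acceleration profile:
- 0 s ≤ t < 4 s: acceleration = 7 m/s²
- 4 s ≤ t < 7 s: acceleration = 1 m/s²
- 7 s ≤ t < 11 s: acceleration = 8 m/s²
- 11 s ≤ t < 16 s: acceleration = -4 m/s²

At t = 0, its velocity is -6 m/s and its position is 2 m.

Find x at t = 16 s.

On each constant-a segment, Δv = aΔt and Δx = v₀Δt + ½aΔt²; chain segment to segment.
0–4 s: v starts -6 m/s; Δx = -6·4 + ½·7·4² = 32 m; v ends 22 m/s.
4–7 s: v starts 22 m/s; Δx = 22·3 + ½·1·3² = 70.5 m; v ends 25 m/s.
7–11 s: v starts 25 m/s; Δx = 25·4 + ½·8·4² = 164 m; v ends 57 m/s.
11–16 s: v starts 57 m/s; Δx = 57·5 + ½·-4·5² = 235 m; v ends 37 m/s.
x(16) = 2 + Σ Δx = 503.5 m.

503.5 m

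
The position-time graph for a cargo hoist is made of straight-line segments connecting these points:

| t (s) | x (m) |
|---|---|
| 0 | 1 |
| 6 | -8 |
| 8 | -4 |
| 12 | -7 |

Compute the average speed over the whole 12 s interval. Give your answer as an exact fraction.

Average speed = (total path length)/(elapsed time); on a piecewise-linear x-t graph the path length is Σ|Δx|.
0–6 s: |Δx| = |-8 − 1| = 9 m
6–8 s: |Δx| = |-4 − -8| = 4 m
8–12 s: |Δx| = |-7 − -4| = 3 m
Total path = 16 m; average speed = 16/12 = 4/3 m/s.

4/3 m/s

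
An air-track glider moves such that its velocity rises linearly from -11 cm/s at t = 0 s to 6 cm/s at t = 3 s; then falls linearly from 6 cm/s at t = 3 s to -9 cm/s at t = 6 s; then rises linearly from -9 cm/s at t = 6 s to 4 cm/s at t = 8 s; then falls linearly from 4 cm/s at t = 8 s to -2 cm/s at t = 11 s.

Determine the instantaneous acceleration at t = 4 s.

-5 cm/s²

Acceleration is the slope of the v-t graph on 3–6 s: (-9 − 6)/(6 − 3) = -5 cm/s².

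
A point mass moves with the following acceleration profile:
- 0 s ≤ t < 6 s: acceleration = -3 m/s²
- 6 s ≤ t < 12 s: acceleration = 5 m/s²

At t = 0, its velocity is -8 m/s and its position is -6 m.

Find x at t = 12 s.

On each constant-a segment, Δv = aΔt and Δx = v₀Δt + ½aΔt²; chain segment to segment.
0–6 s: v starts -8 m/s; Δx = -8·6 + ½·-3·6² = -102 m; v ends -26 m/s.
6–12 s: v starts -26 m/s; Δx = -26·6 + ½·5·6² = -66 m; v ends 4 m/s.
x(12) = -6 + Σ Δx = -174 m.

-174 m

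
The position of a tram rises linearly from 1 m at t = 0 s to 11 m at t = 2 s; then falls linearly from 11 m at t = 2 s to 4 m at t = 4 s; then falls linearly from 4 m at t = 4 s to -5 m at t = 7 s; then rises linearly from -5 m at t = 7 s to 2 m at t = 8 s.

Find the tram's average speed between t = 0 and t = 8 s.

Average speed = (total path length)/(elapsed time); on a piecewise-linear x-t graph the path length is Σ|Δx|.
0–2 s: |Δx| = |11 − 1| = 10 m
2–4 s: |Δx| = |4 − 11| = 7 m
4–7 s: |Δx| = |-5 − 4| = 9 m
7–8 s: |Δx| = |2 − -5| = 7 m
Total path = 33 m; average speed = 33/8 = 4.125 m/s.

4.125 m/s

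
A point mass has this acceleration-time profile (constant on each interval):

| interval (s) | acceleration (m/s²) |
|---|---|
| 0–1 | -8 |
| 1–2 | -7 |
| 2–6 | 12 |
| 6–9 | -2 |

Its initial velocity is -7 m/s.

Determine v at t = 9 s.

20 m/s

Δv equals the area under the a-t graph; then v = v₀ + Δv.
0–1 s: -8 × 1 = -8 m/s
1–2 s: -7 × 1 = -7 m/s
2–6 s: 12 × 4 = 48 m/s
6–9 s: -2 × 3 = -6 m/s
Δv = 27 m/s, so v(9) = -7 + (27) = 20 m/s.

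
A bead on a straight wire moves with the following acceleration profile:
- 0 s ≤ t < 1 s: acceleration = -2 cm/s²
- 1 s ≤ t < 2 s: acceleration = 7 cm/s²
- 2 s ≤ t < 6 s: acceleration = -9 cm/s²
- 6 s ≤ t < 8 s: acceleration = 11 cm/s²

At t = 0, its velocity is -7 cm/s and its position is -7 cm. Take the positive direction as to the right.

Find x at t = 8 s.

-154.5 cm

On each constant-a segment, Δv = aΔt and Δx = v₀Δt + ½aΔt²; chain segment to segment.
0–1 s: v starts -7 cm/s; Δx = -7·1 + ½·-2·1² = -8 cm; v ends -9 cm/s.
1–2 s: v starts -9 cm/s; Δx = -9·1 + ½·7·1² = -5.5 cm; v ends -2 cm/s.
2–6 s: v starts -2 cm/s; Δx = -2·4 + ½·-9·4² = -80 cm; v ends -38 cm/s.
6–8 s: v starts -38 cm/s; Δx = -38·2 + ½·11·2² = -54 cm; v ends -16 cm/s.
x(8) = -7 + Σ Δx = -154.5 cm.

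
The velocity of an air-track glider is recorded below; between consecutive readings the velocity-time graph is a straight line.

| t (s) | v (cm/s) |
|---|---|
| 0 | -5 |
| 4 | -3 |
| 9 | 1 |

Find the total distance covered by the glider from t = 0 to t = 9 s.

22.25 cm

Distance (not displacement) is the total path length: add the absolute areas under v-t.
0–4 s: |½(-5 + -3)(4)| = 16 cm
4–9 s: v = 0 at t = 7.75 s; triangle areas 5.625 + 0.625 = 6.25 cm
Total distance = 22.25 cm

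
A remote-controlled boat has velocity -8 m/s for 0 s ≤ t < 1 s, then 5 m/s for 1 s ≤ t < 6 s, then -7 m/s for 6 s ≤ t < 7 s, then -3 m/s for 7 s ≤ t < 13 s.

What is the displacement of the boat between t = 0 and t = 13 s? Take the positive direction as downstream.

Displacement is the signed area under the v-t curve.
0–1 s: -8 × 1 = -8 m
1–6 s: 5 × 5 = 25 m
6–7 s: -7 × 1 = -7 m
7–13 s: -3 × 6 = -18 m
Net displacement = -8 m

-8 m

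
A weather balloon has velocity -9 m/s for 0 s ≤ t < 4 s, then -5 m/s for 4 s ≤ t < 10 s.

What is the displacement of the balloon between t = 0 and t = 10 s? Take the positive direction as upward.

Net displacement equals the area under the velocity-time graph (areas below the axis count negative).
0–4 s: -9 × 4 = -36 m
4–10 s: -5 × 6 = -30 m
Net displacement = -66 m

-66 m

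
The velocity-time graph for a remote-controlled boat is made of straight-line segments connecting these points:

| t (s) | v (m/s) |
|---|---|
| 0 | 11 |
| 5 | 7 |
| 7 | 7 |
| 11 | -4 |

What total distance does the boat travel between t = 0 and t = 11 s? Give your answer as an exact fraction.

779/11 m

Distance (not displacement) is the total path length: add the absolute areas under v-t.
0–5 s: |½(11 + 7)(5)| = 45 m
5–7 s: |7| × 2 = 14 m
7–11 s: v = 0 at t = 105/11 s; triangle areas 98/11 + 32/11 = 130/11 m
Total distance = 779/11 m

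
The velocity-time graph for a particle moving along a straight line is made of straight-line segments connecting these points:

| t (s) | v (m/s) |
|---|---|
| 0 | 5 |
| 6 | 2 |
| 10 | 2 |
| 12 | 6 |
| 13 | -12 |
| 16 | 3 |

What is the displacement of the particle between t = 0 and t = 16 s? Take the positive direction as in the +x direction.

Net displacement equals the area under the velocity-time graph (areas below the axis count negative).
0–6 s: ½(5 + 2)(6) = 21 m
6–10 s: 2 × 4 = 8 m
10–12 s: ½(2 + 6)(2) = 8 m
12–13 s: ½(6 + -12)(1) = -3 m
13–16 s: ½(-12 + 3)(3) = -13.5 m
Net displacement = 20.5 m

20.5 m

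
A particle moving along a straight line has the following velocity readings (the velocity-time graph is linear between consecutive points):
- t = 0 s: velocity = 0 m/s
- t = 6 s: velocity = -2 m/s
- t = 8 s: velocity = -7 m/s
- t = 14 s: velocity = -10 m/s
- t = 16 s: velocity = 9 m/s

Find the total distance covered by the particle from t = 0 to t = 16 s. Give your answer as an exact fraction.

Distance (not displacement) is the total path length: add the absolute areas under v-t.
0–6 s: |½(0 + -2)(6)| = 6 m
6–8 s: |½(-2 + -7)(2)| = 9 m
8–14 s: |½(-7 + -10)(6)| = 51 m
14–16 s: v = 0 at t = 286/19 s; triangle areas 100/19 + 81/19 = 181/19 m
Total distance = 1435/19 m

1435/19 m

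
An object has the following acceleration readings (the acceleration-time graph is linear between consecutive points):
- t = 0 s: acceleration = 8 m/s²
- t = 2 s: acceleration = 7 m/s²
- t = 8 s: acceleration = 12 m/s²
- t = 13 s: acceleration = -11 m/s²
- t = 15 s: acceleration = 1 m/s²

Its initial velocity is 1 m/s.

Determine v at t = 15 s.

Δv equals the area under the a-t graph; then v = v₀ + Δv.
0–2 s: ½(8 + 7)(2) = 15 m/s
2–8 s: ½(7 + 12)(6) = 57 m/s
8–13 s: ½(12 + -11)(5) = 2.5 m/s
13–15 s: ½(-11 + 1)(2) = -10 m/s
Δv = 64.5 m/s, so v(15) = 1 + (64.5) = 65.5 m/s.

65.5 m/s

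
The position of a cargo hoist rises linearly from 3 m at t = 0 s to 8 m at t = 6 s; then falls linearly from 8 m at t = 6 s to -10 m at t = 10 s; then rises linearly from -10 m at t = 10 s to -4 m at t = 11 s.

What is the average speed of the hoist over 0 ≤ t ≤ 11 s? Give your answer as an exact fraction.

29/11 m/s

Average speed = (total path length)/(elapsed time); on a piecewise-linear x-t graph the path length is Σ|Δx|.
0–6 s: |Δx| = |8 − 3| = 5 m
6–10 s: |Δx| = |-10 − 8| = 18 m
10–11 s: |Δx| = |-4 − -10| = 6 m
Total path = 29 m; average speed = 29/11 = 29/11 m/s.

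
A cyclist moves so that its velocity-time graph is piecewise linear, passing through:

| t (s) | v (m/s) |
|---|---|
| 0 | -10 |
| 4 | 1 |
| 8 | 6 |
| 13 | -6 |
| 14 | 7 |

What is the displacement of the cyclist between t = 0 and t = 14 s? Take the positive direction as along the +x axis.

-3.5 m

Displacement is the signed area under the v-t curve.
0–4 s: ½(-10 + 1)(4) = -18 m
4–8 s: ½(1 + 6)(4) = 14 m
8–13 s: ½(6 + -6)(5) = 0 m
13–14 s: ½(-6 + 7)(1) = 0.5 m
Net displacement = -3.5 m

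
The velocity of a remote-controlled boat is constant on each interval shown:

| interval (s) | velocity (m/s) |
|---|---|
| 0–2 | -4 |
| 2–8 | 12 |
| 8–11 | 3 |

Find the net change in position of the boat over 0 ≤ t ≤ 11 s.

Net displacement equals the area under the velocity-time graph (areas below the axis count negative).
0–2 s: -4 × 2 = -8 m
2–8 s: 12 × 6 = 72 m
8–11 s: 3 × 3 = 9 m
Net displacement = 73 m

73 m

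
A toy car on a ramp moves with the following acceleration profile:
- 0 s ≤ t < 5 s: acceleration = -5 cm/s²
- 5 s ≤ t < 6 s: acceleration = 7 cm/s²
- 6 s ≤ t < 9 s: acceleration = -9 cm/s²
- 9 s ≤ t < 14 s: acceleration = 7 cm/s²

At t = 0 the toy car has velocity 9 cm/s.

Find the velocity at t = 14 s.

Δv equals the area under the a-t graph; then v = v₀ + Δv.
0–5 s: -5 × 5 = -25 cm/s
5–6 s: 7 × 1 = 7 cm/s
6–9 s: -9 × 3 = -27 cm/s
9–14 s: 7 × 5 = 35 cm/s
Δv = -10 cm/s, so v(14) = 9 + (-10) = -1 cm/s.

-1 cm/s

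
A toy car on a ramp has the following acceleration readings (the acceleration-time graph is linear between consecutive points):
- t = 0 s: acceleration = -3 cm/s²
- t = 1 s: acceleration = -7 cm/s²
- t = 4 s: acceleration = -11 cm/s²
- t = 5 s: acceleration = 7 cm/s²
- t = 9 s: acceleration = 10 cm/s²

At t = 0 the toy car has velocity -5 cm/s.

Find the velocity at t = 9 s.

Δv equals the area under the a-t graph; then v = v₀ + Δv.
0–1 s: ½(-3 + -7)(1) = -5 cm/s
1–4 s: ½(-7 + -11)(3) = -27 cm/s
4–5 s: ½(-11 + 7)(1) = -2 cm/s
5–9 s: ½(7 + 10)(4) = 34 cm/s
Δv = 0 cm/s, so v(9) = -5 + (0) = -5 cm/s.

-5 cm/s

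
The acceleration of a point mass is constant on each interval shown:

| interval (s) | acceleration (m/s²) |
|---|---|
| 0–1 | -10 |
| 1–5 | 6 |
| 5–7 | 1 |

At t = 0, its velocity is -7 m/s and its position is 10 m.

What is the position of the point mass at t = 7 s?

On each constant-a segment, Δv = aΔt and Δx = v₀Δt + ½aΔt²; chain segment to segment.
0–1 s: v starts -7 m/s; Δx = -7·1 + ½·-10·1² = -12 m; v ends -17 m/s.
1–5 s: v starts -17 m/s; Δx = -17·4 + ½·6·4² = -20 m; v ends 7 m/s.
5–7 s: v starts 7 m/s; Δx = 7·2 + ½·1·2² = 16 m; v ends 9 m/s.
x(7) = 10 + Σ Δx = -6 m.

-6 m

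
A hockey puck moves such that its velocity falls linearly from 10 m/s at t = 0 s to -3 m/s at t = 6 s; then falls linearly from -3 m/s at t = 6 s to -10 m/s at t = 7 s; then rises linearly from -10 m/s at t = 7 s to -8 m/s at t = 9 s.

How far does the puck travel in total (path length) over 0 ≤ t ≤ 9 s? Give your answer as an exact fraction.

Distance (not displacement) is the total path length: add the absolute areas under v-t.
0–6 s: v = 0 at t = 60/13 s; triangle areas 300/13 + 27/13 = 327/13 m
6–7 s: |½(-3 + -10)(1)| = 6.5 m
7–9 s: |½(-10 + -8)(2)| = 18 m
Total distance = 1291/26 m

1291/26 m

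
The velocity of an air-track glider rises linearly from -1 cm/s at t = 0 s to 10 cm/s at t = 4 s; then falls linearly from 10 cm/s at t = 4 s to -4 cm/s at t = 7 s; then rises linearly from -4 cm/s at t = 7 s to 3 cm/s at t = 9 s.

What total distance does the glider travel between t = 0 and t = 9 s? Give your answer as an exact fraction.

378/11 cm

Total distance travelled is ∫|v| dt — sum the magnitudes of each area piece.
0–4 s: v = 0 at t = 4/11 s; triangle areas 2/11 + 200/11 = 202/11 cm
4–7 s: v = 0 at t = 43/7 s; triangle areas 75/7 + 12/7 = 87/7 cm
7–9 s: v = 0 at t = 57/7 s; triangle areas 16/7 + 9/7 = 25/7 cm
Total distance = 378/11 cm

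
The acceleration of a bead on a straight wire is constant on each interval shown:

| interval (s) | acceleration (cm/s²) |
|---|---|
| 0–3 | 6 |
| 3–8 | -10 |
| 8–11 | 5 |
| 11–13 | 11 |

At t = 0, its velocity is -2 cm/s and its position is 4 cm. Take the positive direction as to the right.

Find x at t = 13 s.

-115.5 cm

On each constant-a segment, Δv = aΔt and Δx = v₀Δt + ½aΔt²; chain segment to segment.
0–3 s: v starts -2 cm/s; Δx = -2·3 + ½·6·3² = 21 cm; v ends 16 cm/s.
3–8 s: v starts 16 cm/s; Δx = 16·5 + ½·-10·5² = -45 cm; v ends -34 cm/s.
8–11 s: v starts -34 cm/s; Δx = -34·3 + ½·5·3² = -79.5 cm; v ends -19 cm/s.
11–13 s: v starts -19 cm/s; Δx = -19·2 + ½·11·2² = -16 cm; v ends 3 cm/s.
x(13) = 4 + Σ Δx = -115.5 cm.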